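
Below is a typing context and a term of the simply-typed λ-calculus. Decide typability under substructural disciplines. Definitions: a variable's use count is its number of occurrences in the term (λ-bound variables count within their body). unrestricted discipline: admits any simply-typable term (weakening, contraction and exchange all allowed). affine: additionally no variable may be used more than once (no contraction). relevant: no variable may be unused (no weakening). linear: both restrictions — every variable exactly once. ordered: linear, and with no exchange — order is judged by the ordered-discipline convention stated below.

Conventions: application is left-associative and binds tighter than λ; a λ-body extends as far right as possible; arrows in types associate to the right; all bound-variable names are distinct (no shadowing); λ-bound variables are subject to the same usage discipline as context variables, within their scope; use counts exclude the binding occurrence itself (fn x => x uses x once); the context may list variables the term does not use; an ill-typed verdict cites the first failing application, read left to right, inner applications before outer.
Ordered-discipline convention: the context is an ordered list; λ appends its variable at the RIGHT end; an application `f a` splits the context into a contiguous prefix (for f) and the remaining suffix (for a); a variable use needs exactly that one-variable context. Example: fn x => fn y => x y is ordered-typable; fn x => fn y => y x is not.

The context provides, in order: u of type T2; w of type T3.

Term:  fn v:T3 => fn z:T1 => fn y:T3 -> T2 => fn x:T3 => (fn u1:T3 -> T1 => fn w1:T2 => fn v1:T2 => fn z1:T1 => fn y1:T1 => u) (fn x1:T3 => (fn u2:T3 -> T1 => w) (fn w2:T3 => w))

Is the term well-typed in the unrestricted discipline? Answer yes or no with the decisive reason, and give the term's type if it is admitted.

no — not simply typable
counts: u ×1; w ×2; v (λ-bound) ×0; z (λ-bound) ×0; y (λ-bound) ×0; x (λ-bound) ×0; u1 (λ-bound) ×0; w1 (λ-bound) ×0; v1 (λ-bound) ×0; z1 (λ-bound) ×0; y1 (λ-bound) ×0; x1 (λ-bound) ×0; u2 (λ-bound) ×0; w2 (λ-bound) ×0
use order (left to right): u, w, w
typing: ill-typed: an application expects T3 -> T1 but receives T3 -> T3
summary: ordered ✗; linear ✗; affine ✗; relevant ✗; unrestricted ✗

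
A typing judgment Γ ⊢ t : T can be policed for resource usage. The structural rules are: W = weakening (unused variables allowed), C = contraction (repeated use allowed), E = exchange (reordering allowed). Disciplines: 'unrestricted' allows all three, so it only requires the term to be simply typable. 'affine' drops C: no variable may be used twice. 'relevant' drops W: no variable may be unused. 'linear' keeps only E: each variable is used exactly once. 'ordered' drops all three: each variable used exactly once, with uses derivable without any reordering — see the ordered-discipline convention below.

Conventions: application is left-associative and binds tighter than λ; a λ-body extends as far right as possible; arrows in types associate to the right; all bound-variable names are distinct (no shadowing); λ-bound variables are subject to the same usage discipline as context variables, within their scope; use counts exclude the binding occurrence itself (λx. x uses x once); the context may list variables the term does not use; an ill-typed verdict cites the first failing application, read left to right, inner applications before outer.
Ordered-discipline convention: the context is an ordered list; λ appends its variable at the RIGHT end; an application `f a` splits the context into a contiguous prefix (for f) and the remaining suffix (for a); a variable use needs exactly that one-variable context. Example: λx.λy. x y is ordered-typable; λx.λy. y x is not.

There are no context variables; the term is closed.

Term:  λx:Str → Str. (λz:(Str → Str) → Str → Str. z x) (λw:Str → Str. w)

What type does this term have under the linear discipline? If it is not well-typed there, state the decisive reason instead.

term : (Str → Str) → Str → Str
variable uses: x (bound): 1×, z (bound): 1×, w (bound): 1×
uses in reading order: z, x, w
typing: ✓ — (Str → Str) → Str → Str
summary: ordered ✗ | linear ✓ | affine ✓ | relevant ✓ | unrestricted ✓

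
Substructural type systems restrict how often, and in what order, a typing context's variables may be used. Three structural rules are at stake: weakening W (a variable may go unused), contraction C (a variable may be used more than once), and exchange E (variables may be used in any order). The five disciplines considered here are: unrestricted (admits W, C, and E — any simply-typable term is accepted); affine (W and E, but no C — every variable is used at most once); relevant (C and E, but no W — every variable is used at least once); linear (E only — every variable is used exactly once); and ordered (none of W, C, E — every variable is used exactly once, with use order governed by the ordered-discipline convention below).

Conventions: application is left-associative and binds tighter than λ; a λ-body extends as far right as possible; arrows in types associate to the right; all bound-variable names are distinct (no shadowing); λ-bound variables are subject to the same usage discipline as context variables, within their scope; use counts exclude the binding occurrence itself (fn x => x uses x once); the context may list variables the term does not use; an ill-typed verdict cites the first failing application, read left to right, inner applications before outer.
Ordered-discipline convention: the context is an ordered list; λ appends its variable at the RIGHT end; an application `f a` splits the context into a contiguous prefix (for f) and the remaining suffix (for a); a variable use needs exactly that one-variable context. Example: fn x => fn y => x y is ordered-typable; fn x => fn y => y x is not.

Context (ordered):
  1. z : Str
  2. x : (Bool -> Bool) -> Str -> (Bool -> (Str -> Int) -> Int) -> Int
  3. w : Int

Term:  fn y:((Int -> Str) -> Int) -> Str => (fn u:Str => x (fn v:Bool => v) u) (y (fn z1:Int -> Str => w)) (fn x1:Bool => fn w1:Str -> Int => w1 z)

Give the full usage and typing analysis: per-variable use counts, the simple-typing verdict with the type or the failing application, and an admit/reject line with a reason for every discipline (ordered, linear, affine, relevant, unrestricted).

use counts: z: 1, x: 1, w: 1, y (λ-bound): 1, u (λ-bound): 1, v (λ-bound): 1, z1 (λ-bound): 0, x1 (λ-bound): 0, w1 (λ-bound): 1
use order (left to right): x, v, u, y, w, w1, z
typing: well-typed — term : (((Int -> Str) -> Int) -> Str) -> Int
ordered: ✗, needs weakening: z1, x1 unused
linear: ✗, needs weakening: z1, x1 unused
affine: ✓, z, x, w, y, u, v, z1, x1, w1: no repeats, contraction unneeded
relevant: ✗, needs weakening: z1, x1 unused
unrestricted: ✓, well-typed at (((Int -> Str) -> Int) -> Str) -> Int; no restrictions here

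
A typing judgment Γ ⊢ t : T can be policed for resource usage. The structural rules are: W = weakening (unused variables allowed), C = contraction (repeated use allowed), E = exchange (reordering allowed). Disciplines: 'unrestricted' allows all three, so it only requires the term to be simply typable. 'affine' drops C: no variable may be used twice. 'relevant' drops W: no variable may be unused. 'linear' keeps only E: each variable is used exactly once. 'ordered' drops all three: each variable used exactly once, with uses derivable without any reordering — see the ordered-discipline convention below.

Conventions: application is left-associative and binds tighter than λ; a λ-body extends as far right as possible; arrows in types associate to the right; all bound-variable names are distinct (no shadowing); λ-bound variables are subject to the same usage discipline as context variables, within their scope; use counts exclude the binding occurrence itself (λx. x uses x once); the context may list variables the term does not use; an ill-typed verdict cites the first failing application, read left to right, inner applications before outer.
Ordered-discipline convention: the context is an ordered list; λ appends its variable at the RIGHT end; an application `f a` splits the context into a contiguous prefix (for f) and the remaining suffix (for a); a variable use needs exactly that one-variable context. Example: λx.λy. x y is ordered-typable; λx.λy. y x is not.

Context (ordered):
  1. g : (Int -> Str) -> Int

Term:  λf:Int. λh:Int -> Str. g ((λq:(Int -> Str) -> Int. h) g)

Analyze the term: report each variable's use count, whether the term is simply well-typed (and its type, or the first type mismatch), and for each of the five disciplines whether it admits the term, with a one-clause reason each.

counts: g: 2; f (λ-bound): 0; h (λ-bound): 1; q (λ-bound): 0
left-to-right use order: g, h, g
typing: the term checks, with type Int -> (Int -> Str) -> Int
ordered ✗ (g ×2 used more than once (contraction); f, q never used (weakening))
linear ✗ (g ×2 used more than once (contraction); f, q never used (weakening))
affine ✗ (g ×2 used more than once (contraction))
relevant ✗ (f, q never used (weakening))
unrestricted ✓ (type-checks (Int -> (Int -> Str) -> Int) and nothing is barred)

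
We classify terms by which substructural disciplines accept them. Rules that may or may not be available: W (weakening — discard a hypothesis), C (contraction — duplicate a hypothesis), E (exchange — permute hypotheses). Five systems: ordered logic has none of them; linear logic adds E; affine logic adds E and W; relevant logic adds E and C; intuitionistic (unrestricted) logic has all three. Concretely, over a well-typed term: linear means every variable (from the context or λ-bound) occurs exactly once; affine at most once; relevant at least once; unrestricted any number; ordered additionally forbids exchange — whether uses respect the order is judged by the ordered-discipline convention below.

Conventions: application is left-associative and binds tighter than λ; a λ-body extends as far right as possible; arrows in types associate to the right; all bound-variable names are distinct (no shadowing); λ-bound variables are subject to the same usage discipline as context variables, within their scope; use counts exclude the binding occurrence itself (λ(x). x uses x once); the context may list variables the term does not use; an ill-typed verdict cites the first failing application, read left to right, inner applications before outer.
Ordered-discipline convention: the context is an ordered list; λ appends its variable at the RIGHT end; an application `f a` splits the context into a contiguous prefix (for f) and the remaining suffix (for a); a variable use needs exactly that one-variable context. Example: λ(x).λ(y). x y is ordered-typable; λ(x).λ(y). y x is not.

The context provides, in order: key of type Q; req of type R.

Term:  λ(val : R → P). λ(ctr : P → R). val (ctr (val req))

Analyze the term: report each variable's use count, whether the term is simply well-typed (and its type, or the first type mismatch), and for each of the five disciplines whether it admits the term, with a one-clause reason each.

variable uses: key: 0, req: 1, val [bound]: 2, ctr [bound]: 1
uses in reading order: val, ctr, val, req
typing: well-typed at (R → P) → (P → R) → P
ordered ✗ (val ×2 used more than once (contraction); key left unused)
linear ✗ (val ×2 used more than once (contraction); key left unused)
affine ✗ (val ×2 used more than once (contraction))
relevant ✗ (key left unused)
unrestricted ✓ (simply typable at (R → P) → (P → R) → P; W, C, E all held)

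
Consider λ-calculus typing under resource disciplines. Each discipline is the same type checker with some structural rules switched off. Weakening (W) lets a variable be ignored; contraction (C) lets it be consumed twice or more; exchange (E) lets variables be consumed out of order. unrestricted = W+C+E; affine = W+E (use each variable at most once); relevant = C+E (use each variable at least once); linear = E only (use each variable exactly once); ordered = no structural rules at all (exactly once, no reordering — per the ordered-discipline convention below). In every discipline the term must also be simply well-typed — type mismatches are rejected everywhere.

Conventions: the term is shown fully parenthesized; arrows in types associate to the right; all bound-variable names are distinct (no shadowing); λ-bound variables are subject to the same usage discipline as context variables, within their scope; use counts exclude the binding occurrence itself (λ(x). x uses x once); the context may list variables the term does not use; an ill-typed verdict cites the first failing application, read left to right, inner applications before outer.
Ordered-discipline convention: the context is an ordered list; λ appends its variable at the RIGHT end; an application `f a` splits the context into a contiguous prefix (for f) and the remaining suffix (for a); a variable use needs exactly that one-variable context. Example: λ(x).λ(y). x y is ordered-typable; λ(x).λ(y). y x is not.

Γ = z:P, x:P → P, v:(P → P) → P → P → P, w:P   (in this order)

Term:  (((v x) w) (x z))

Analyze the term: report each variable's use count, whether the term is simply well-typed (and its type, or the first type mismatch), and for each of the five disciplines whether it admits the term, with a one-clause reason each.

variable uses: z ×1; x ×2; v ×1; w ×1
use order (left to right): v, x, w, x, z
typing: the term checks, with type P
ordered ✗ (needs contraction — x ×2)
linear ✗ (needs contraction — x ×2)
affine ✗ (needs contraction — x ×2)
relevant ✓ (every one of z, x, v, w appears)
unrestricted ✓ (well-typed at P; no restrictions here)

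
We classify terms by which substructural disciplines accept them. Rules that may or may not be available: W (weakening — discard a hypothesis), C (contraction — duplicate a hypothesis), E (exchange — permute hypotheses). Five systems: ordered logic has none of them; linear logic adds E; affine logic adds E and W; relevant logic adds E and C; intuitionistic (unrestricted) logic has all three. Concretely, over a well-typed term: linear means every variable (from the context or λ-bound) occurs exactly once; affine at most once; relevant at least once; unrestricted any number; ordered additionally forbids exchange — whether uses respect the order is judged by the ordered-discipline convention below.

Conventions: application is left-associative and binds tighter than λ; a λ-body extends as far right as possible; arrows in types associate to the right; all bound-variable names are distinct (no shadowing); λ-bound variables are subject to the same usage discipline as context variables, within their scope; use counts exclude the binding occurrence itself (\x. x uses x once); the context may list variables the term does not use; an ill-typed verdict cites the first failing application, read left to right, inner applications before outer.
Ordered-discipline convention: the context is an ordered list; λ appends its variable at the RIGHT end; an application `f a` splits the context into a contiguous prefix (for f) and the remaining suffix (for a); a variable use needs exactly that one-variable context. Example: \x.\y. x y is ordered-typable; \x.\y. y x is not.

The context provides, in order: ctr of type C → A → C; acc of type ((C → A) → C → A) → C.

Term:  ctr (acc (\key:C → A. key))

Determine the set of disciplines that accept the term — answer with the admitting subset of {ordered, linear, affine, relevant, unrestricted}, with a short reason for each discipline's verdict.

admitted by: ordered, linear, affine, relevant, unrestricted
usage: ctr ×1; acc ×1; key (λ-bound) ×1
order of uses: ctr, acc, key
typing: well-typed at A → C
ordered: ✓ — single-use (ctr, acc, key), ordered derivation ok
linear: ✓ — exactly-once usage across ctr, acc, key
affine: ✓ — none of ctr, acc, key used more than once
relevant: ✓ — every one of ctr, acc, key appears
unrestricted: ✓ — simply typable at A → C; W, C, E all held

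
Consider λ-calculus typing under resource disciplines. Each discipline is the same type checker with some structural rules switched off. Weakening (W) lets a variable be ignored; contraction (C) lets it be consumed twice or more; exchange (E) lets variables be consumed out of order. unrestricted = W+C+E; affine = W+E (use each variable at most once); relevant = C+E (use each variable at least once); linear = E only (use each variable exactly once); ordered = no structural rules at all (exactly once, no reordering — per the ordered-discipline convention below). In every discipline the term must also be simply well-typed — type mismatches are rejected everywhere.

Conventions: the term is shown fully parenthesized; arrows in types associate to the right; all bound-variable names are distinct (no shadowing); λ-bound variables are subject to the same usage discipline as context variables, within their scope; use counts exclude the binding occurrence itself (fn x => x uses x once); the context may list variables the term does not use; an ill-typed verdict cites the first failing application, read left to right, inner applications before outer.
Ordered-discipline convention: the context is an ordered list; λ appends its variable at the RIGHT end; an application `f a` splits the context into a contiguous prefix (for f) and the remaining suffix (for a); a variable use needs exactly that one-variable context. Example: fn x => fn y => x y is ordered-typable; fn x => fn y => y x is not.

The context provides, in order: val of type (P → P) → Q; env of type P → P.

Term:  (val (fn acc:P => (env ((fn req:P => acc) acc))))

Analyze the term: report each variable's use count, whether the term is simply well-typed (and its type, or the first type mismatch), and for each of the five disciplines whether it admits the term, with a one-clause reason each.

counts: val: 1; env: 1; acc [bound]: 2; req [bound]: 0
order of uses: val, env, acc, acc
typing: well-typed at Q
ordered: ✗, repeated use of acc ×2; req never used (weakening)
linear: ✗, repeated use of acc ×2; req never used (weakening)
affine: ✗, repeated use of acc ×2
relevant: ✗, req never used (weakening)
unrestricted: ✓, typability at Q is all that's needed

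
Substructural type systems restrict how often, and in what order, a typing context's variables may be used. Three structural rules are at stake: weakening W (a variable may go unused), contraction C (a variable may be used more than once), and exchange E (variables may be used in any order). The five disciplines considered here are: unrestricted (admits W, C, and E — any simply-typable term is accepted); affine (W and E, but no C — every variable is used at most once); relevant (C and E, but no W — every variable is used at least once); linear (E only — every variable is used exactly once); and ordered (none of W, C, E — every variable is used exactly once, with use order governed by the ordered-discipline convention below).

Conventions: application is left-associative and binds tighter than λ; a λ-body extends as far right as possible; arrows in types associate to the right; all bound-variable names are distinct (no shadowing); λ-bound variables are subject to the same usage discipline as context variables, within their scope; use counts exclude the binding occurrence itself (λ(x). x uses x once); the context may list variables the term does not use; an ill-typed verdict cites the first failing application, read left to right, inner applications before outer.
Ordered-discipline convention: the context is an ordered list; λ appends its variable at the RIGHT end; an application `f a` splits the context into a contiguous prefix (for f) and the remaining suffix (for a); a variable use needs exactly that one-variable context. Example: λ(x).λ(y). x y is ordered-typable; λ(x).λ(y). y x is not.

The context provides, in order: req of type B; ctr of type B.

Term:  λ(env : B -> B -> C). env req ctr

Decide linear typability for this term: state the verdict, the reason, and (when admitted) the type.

yes — single use per variable (req, ctr, env); term : (B -> B -> C) -> C
use counts: req: 1; ctr: 1; env [bound]: 1
left-to-right use order: env, req, ctr
typing: well-typed at (B -> B -> C) -> C
per-discipline verdicts: ordered ✗; linear ✓; affine ✓; relevant ✓; unrestricted ✓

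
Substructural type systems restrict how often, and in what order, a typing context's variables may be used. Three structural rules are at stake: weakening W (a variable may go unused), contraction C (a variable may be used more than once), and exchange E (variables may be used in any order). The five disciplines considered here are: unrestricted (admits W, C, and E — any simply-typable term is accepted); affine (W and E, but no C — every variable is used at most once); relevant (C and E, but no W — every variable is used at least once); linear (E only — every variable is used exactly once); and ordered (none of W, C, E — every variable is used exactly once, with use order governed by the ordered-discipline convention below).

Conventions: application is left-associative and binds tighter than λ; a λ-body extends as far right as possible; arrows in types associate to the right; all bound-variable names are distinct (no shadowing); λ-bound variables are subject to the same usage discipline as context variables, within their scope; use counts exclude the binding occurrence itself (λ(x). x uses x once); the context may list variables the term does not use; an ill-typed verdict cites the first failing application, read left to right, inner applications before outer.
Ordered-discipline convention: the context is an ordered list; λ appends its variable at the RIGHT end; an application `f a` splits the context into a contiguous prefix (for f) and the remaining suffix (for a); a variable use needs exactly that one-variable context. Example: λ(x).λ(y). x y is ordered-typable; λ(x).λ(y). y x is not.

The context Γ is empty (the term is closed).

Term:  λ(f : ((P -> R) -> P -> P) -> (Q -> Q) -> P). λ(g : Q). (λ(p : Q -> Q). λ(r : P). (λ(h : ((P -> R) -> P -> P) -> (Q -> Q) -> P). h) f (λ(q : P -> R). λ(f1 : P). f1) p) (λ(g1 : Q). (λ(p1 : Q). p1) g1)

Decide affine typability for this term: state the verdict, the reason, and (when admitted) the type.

yes — at most one use each (f, g, p, r, h, q, f1, g1, p1); term : (((P -> R) -> P -> P) -> (Q -> Q) -> P) -> Q -> P -> P
usage: f (bound) ×1, g (bound) ×0, p (bound) ×1, r (bound) ×0, h (bound) ×1, q (bound) ×0, f1 (bound) ×1, g1 (bound) ×1, p1 (bound) ×1
use order (left to right): h, f, f1, p, p1, g1
typing: the term checks, with type (((P -> R) -> P -> P) -> (Q -> Q) -> P) -> Q -> P -> P
per-discipline verdicts: ordered ✗ | linear ✗ | affine ✓ | relevant ✗ | unrestricted ✓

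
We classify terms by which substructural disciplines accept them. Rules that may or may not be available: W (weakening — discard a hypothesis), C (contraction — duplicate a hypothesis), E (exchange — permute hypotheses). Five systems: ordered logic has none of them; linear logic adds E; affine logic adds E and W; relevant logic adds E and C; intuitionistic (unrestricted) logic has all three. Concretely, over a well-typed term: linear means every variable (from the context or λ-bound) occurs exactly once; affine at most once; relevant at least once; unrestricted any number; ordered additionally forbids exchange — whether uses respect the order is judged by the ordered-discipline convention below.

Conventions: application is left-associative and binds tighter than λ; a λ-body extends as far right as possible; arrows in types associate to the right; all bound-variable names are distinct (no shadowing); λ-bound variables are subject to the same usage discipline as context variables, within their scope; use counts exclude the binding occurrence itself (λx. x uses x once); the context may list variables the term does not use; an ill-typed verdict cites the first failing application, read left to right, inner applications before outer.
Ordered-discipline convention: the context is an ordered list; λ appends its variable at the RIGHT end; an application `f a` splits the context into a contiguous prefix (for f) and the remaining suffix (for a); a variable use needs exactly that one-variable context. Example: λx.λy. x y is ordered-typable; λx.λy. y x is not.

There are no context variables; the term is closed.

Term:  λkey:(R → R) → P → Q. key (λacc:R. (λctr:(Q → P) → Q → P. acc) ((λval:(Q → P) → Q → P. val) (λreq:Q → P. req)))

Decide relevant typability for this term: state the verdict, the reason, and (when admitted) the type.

no — unused: ctr — weakening required
variable uses: key [bound]: 1×, acc [bound]: 1×, ctr [bound]: 0×, val [bound]: 1×, req [bound]: 1×
left-to-right use order: key, acc, val, req
typing: well-typed — term : ((R → R) → P → Q) → P → Q
per-discipline verdicts: ordered ✗ | linear ✗ | affine ✓ | relevant ✗ | unrestricted ✓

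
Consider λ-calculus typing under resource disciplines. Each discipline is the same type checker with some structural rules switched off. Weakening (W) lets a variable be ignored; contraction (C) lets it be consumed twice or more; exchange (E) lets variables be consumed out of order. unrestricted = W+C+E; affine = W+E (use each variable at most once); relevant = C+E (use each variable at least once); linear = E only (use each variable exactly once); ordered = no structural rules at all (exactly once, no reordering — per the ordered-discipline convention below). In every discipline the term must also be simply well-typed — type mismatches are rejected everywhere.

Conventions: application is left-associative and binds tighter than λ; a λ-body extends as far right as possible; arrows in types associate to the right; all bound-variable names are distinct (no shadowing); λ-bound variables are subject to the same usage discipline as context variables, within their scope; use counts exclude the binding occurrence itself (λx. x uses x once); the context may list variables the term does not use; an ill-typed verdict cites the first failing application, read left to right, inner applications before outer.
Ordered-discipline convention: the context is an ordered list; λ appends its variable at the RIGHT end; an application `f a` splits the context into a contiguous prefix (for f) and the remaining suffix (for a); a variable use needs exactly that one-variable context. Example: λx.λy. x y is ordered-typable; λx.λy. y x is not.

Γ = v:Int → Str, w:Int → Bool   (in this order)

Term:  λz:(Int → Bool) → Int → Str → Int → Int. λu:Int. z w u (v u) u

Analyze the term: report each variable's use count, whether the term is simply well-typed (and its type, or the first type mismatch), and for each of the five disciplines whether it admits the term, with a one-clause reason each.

counts: v ×1, w ×1, z (λ-bound) ×1, u (λ-bound) ×3
uses in reading order: z, w, u, v, u, u
typing: the term checks, with type ((Int → Bool) → Int → Str → Int → Int) → Int → Int
ordered: ✗ — needs contraction — u ×3
linear: ✗ — needs contraction — u ×3
affine: ✗ — needs contraction — u ×3
relevant: ✓ — every one of v, w, z, u appears
unrestricted: ✓ — type-checks (((Int → Bool) → Int → Str → Int → Int) → Int → Int) and nothing is barred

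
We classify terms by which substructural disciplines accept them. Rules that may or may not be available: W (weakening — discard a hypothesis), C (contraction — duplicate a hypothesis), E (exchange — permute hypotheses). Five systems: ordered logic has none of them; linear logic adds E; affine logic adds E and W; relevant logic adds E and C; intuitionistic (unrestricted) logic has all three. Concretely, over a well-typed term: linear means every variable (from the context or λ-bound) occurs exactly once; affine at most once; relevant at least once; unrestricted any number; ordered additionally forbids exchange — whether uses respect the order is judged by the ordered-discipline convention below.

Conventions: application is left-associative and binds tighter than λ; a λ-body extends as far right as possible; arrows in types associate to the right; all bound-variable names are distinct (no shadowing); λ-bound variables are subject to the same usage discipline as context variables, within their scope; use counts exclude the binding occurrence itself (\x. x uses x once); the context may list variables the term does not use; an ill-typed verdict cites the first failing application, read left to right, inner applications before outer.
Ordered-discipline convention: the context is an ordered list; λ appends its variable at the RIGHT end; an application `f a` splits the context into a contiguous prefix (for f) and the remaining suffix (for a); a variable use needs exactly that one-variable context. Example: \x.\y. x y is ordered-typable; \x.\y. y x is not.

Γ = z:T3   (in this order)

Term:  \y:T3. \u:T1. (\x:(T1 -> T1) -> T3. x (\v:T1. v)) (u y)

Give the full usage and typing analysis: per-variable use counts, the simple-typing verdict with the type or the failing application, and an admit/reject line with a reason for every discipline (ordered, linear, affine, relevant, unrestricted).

usage: z: 0×, y (λ-bound): 1×, u (λ-bound): 1×, x (λ-bound): 1×, v (λ-bound): 1×
use order (left to right): x, v, u, y
typing: ill-typed: non-function type T1 applied to an argument
ordered ✗ (the type mismatch rejects it)
linear ✗ (not simply typable)
affine ✗ (fails simple typing)
relevant ✗ (a type mismatch blocks all five)
unrestricted ✗ (the type mismatch rejects it)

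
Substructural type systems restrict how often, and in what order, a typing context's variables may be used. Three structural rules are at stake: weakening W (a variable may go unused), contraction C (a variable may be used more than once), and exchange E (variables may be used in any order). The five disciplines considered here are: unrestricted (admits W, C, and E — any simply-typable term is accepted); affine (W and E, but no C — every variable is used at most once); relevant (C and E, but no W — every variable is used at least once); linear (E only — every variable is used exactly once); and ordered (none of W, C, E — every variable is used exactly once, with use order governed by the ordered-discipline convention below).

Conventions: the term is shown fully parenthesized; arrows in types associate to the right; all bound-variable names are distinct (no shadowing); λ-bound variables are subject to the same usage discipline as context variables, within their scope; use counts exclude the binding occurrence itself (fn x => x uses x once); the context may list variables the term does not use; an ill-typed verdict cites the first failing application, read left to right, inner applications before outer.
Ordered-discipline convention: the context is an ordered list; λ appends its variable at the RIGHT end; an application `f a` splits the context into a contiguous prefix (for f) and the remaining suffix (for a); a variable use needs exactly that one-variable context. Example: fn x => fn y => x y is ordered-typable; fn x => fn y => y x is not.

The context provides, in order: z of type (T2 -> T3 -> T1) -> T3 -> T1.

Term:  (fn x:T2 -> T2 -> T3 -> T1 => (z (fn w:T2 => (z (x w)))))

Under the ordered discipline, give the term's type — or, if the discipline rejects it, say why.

not well-typed under ordered — z ×2 used more than once (contraction)
use counts: z ×2, x [bound] ×1, w [bound] ×1
use order (left to right): z, z, x, w
typing: well-typed — term : (T2 -> T2 -> T3 -> T1) -> T3 -> T1
per-discipline verdicts: ordered ✗, linear ✗, affine ✗, relevant ✓, unrestricted ✓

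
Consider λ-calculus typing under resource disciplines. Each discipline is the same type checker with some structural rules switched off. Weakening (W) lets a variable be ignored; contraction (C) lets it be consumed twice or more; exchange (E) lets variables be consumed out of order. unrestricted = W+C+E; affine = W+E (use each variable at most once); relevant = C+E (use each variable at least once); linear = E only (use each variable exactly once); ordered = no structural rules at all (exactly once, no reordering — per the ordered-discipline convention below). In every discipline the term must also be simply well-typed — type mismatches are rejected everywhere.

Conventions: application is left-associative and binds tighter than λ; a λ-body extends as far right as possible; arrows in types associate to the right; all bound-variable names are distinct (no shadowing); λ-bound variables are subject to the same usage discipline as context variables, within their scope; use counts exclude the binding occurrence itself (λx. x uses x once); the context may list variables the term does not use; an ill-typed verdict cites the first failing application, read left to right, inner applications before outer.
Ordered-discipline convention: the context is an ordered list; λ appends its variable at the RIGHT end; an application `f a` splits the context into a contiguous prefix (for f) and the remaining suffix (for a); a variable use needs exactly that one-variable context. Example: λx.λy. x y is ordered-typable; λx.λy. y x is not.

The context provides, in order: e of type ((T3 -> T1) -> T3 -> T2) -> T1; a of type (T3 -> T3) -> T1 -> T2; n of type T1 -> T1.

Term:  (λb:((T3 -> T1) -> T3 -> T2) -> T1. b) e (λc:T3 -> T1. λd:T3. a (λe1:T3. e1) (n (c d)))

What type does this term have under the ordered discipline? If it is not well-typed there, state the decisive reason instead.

term : T1
usage: e=1; a=1; n=1; b [bound]=1; c [bound]=1; d [bound]=1; e1 [bound]=1
left-to-right use order: b, e, a, e1, n, c, d
typing: well-typed at T1
summary: ordered ✓; linear ✓; affine ✓; relevant ✓; unrestricted ✓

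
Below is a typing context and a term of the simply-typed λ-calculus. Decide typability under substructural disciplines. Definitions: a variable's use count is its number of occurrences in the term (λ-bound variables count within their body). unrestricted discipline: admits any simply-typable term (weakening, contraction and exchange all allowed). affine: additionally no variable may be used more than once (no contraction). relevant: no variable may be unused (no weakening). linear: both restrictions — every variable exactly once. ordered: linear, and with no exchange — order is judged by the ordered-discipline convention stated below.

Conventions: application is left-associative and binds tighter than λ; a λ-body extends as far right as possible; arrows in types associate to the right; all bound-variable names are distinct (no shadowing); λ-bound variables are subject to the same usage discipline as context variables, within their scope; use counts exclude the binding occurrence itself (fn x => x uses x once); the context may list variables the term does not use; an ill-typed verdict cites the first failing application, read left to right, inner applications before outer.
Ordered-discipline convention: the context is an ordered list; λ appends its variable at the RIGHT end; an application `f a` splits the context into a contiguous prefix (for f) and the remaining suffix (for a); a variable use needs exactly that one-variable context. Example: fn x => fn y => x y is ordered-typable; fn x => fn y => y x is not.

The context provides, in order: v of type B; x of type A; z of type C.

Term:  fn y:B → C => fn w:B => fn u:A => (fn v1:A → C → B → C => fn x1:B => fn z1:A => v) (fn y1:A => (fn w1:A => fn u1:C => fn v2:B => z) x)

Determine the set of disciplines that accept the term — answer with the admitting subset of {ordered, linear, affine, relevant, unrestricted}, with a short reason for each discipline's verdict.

admitted by: affine, unrestricted
counts: v ×1; x ×1; z ×1; y (bound) ×0; w (bound) ×0; u (bound) ×0; v1 (bound) ×0; x1 (bound) ×0; z1 (bound) ×0; y1 (bound) ×0; w1 (bound) ×0; u1 (bound) ×0; v2 (bound) ×0
uses in reading order: v, z, x
typing: well-typed at (B → C) → B → A → B → A → B
ordered: ✗, y, w, u, v1, x1, z1, y1, w1, u1, v2 left unused
linear: ✗, y, w, u, v1, x1, z1, y1, w1, u1, v2 left unused
affine: ✓, none of v, x, z, y, w, u, v1, x1, z1, y1, w1, u1, v2 used more than once
relevant: ✗, y, w, u, v1, x1, z1, y1, w1, u1, v2 left unused
unrestricted: ✓, simply typable at (B → C) → B → A → B → A → B; W, C, E all held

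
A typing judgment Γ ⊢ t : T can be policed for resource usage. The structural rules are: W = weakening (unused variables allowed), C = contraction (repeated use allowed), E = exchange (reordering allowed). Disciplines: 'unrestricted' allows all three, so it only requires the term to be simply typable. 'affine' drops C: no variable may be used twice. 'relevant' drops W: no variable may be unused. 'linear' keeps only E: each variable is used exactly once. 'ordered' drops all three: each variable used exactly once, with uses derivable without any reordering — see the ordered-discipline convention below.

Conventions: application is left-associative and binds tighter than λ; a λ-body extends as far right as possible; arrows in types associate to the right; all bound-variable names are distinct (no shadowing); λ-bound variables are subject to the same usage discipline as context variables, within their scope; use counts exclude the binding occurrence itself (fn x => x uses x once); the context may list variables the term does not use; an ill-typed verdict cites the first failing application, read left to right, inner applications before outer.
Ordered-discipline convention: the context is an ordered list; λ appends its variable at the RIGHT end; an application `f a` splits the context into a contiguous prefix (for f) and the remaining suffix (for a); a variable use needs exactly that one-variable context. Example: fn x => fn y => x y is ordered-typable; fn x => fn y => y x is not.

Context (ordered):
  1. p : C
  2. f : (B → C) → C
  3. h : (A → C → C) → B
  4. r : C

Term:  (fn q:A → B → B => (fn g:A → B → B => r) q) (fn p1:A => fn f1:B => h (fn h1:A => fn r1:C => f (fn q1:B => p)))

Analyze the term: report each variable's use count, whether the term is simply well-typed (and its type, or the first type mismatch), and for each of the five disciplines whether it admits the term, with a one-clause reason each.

counts: p: 1×; f: 1×; h: 1×; r: 1×; q (λ-bound): 1×; g (λ-bound): 0×; p1 (λ-bound): 0×; f1 (λ-bound): 0×; h1 (λ-bound): 0×; r1 (λ-bound): 0×; q1 (λ-bound): 0×
use order (left to right): r, q, h, f, p
typing: ✓ — C
ordered: ✗, g, p1, f1, h1, r1, q1 left unused
linear: ✗, g, p1, f1, h1, r1, q1 left unused
affine: ✓, at most one use each (p, f, h, r, q, g, p1, f1, h1, r1, q1)
relevant: ✗, g, p1, f1, h1, r1, q1 left unused
unrestricted: ✓, simply typable at C; W, C, E all held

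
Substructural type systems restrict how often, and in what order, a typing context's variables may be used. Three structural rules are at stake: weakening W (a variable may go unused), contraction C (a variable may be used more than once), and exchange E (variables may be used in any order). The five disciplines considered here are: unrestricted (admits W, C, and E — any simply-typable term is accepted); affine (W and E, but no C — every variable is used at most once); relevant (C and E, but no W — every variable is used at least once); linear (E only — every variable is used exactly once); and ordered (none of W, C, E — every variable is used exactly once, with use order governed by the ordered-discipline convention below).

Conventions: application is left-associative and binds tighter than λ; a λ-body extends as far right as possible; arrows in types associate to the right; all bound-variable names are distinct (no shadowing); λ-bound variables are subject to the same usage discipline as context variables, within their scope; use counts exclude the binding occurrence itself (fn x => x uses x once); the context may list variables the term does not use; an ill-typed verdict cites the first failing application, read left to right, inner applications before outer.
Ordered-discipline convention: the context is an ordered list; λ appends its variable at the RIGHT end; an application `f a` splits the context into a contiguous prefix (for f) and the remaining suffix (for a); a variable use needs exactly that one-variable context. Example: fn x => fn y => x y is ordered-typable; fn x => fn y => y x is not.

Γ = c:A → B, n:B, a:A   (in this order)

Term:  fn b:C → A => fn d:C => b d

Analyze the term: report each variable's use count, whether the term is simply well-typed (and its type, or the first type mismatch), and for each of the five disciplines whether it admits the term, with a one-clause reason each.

use counts: c: 0; n: 0; a: 0; b [bound]: 1; d [bound]: 1
uses in reading order: b, d
typing: well-typed at (C → A) → C → A
ordered: ✗, unused: c, n, a — weakening required
linear: ✗, unused: c, n, a — weakening required
affine: ✓, c, n, a, b, d: no repeats, contraction unneeded
relevant: ✗, unused: c, n, a — weakening required
unrestricted: ✓, simply typable at (C → A) → C → A; W, C, E all held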